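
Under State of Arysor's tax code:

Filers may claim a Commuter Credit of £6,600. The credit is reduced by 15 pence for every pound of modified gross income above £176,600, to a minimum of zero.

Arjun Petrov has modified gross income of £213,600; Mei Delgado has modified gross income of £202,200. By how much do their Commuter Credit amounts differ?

£1,710

Arjun (£213,600): Commuter Credit: 15% of the £37,000 excess over £176,600 is £5,550; credit = £6,600 − £5,550 = £1,050.
Mei (£202,200): Commuter Credit: 15% of the £25,600 excess over £176,600 is £3,840; credit = £6,600 − £3,840 = £2,760.
Difference: |£1,050 − £2,760| = £1,710.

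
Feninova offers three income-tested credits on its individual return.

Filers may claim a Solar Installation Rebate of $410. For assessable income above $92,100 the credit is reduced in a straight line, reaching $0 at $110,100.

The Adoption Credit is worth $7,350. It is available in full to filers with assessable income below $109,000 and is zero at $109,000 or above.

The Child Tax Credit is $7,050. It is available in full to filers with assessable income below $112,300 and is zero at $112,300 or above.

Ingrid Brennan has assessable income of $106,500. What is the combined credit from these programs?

Solar Installation Rebate: $106,500 is $14,400 into a $18,000 phase-out range, leaving 3,600/18,000 of the credit: $410 × 3,600/18,000 = $82.
Adoption Credit: $106,500 is below the $109,000 cutoff, so the full $7,350 applies.
Child Tax Credit: $106,500 is below the $112,300 cutoff, so the full $7,050 applies.
Total: $82 + $7,350 + $7,050 = $14,482.

$14,482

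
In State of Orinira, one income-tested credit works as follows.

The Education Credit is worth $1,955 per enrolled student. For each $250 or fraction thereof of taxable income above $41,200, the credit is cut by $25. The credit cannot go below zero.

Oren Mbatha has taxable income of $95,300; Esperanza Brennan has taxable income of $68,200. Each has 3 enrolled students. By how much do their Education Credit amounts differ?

Oren ($95,300): Education Credit: base = 3 × $1,955 = $5,865. income exceeds $41,200 by $54,100, which is 217 full-or-partial $250 increments; reduction = 217 × $25 = $5,425, leaving $440.
Esperanza ($68,200): Education Credit: base = 3 × $1,955 = $5,865. income exceeds $41,200 by $27,000, which is 108 full-or-partial $250 increments; reduction = 108 × $25 = $2,700, leaving $3,165.
Difference: |$440 − $3,165| = $2,725.

$2,725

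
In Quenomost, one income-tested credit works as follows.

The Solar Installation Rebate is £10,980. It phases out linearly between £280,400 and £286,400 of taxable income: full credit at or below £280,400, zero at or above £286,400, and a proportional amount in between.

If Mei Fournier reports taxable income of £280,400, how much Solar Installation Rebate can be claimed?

Solar Installation Rebate: £280,400 is at or below the £280,400 threshold, so the full £10,980 applies.

£10,980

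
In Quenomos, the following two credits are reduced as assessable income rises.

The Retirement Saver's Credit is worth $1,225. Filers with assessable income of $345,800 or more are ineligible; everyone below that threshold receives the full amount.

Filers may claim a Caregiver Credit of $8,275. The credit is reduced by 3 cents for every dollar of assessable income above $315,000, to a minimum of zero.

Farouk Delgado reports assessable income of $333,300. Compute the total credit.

Retirement Saver's Credit: $333,300 is below the $345,800 cutoff, so the full $1,225 applies.
Caregiver Credit: 3% of the $18,300 excess over $315,000 is $549; credit = $8,275 − $549 = $7,726.
Total: $1,225 + $7,726 = $8,951.

$8,951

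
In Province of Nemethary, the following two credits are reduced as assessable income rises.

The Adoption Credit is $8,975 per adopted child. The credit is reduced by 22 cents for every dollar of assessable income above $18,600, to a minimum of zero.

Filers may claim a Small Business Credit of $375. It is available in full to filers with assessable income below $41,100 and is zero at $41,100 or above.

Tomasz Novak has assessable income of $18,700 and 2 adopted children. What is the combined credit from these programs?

$18,303

Adoption Credit: base = 2 × $8,975 = $17,950. 22% of the $100 excess over $18,600 is $22; credit = $17,950 − $22 = $17,928.
Small Business Credit: $18,700 is below the $41,100 cutoff, so the full $375 applies.
Total: $17,928 + $375 = $18,303.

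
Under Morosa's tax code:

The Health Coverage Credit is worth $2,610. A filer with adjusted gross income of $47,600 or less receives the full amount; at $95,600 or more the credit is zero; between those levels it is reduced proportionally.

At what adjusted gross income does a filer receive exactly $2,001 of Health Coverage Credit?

$58,800

$2,001 is 2,001/2,610 of the full $2,610, so 609/2,610 of the $48,000 range has been used: income = $47,600 + $48,000 × 609/2,610 = $58,800.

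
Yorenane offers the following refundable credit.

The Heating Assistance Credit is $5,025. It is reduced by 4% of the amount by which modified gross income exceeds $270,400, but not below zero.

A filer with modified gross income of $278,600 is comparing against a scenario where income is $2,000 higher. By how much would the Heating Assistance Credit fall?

$80

At $278,600 — 4% of the $8,200 excess over $270,400 is $328; credit = $5,025 − $328 = $4,697.
At $280,600 — 4% of the $10,200 excess over $270,400 is $408; credit = $5,025 − $408 = $4,617.
Lost: $4,697 − $4,617 = $80.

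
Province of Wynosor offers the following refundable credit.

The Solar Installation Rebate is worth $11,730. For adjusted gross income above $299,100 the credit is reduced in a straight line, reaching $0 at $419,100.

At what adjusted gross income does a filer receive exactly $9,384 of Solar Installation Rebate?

$9,384 is 9,384/11,730 of the full $11,730, so 2,346/11,730 of the $120,000 range has been used: income = $299,100 + $120,000 × 2,346/11,730 = $323,100.

$323,100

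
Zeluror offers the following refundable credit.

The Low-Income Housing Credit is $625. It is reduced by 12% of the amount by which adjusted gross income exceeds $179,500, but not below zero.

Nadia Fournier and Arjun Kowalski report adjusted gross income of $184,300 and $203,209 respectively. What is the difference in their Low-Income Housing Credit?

Nadia ($184,300): Low-Income Housing Credit: 12% of the $4,800 excess over $179,500 is $576; credit = $625 − $576 = $49.
Arjun ($203,209): Low-Income Housing Credit: 12% of the $23,709 excess over $179,500 is $2,845.08 ≥ base, so the credit is $0.
Difference: |$49 − $0| = $49.

$49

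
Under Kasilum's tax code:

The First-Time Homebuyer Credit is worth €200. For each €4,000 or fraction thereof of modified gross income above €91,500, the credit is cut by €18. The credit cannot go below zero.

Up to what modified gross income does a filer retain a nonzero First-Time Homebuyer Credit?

After 11 increments the reduction is 11 × €18 = €198, leaving €2; one more increment wipes it out. Increment 11 ends at excess 11 × €4,000 = €44,000, so the highest qualifying income is €91,500 + €44,000 = €135,500.

€135,500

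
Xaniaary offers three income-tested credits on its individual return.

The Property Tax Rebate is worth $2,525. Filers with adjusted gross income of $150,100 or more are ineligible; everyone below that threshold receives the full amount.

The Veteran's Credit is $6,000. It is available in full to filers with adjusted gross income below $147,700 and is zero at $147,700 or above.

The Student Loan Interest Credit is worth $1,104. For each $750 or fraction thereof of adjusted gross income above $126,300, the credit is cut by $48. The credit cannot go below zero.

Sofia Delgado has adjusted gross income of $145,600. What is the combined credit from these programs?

$8,525

Property Tax Rebate: $145,600 is below the $150,100 cutoff, so the full $2,525 applies.
Veteran's Credit: $145,600 is below the $147,700 cutoff, so the full $6,000 applies.
Student Loan Interest Credit: income exceeds $126,300 by $19,300 → 26 increments × $48 = $1,248 ≥ base, so the credit is $0.
Total: $2,525 + $6,000 + $0 = $8,525.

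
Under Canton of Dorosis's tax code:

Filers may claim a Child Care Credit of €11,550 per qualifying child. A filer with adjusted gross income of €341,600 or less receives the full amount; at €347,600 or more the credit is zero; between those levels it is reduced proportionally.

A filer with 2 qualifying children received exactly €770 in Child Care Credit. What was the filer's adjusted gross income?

€347,400

Full credit = 2 × €11,550 = €23,100.
€770 is 770/23,100 of the full €23,100, so 22,330/23,100 of the €6,000 range has been used: income = €341,600 + €6,000 × 22,330/23,100 = €347,400.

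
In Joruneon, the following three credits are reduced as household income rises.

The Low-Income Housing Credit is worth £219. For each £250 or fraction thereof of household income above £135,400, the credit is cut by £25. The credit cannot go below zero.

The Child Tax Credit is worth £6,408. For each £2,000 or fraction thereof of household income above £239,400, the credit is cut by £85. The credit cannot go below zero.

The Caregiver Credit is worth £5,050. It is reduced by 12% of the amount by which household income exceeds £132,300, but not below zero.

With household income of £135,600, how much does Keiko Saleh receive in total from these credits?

£11,256

Low-Income Housing Credit: income exceeds £135,400 by £200, which is 1 full-or-partial £250 increment; reduction = 1 × £25 = £25, leaving £194.
Child Tax Credit: £135,600 is at or below the £239,400 threshold, so the full £6,408 applies.
Caregiver Credit: 12% of the £3,300 excess over £132,300 is £396; credit = £5,050 − £396 = £4,654.
Total: £194 + £6,408 + £4,654 = £11,256.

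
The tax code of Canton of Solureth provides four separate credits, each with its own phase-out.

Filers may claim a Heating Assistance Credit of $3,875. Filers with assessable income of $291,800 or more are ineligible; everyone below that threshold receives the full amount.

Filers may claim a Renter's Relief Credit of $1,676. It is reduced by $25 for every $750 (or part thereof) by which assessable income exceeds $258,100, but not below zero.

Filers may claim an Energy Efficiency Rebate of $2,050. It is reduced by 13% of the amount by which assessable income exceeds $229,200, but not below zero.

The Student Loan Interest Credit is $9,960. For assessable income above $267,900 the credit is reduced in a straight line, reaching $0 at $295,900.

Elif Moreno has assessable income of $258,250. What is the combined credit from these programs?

Heating Assistance Credit: $258,250 is below the $291,800 cutoff, so the full $3,875 applies.
Renter's Relief Credit: income exceeds $258,100 by $150, which is 1 full-or-partial $750 increment; reduction = 1 × $25 = $25, leaving $1,651.
Energy Efficiency Rebate: 13% of the $29,050 excess over $229,200 is $3,776.50 ≥ base, so the credit is $0.
Student Loan Interest Credit: $258,250 is at or below the $267,900 threshold, so the full $9,960 applies.
Total: $3,875 + $1,651 + $0 + $9,960 = $15,486.

$15,486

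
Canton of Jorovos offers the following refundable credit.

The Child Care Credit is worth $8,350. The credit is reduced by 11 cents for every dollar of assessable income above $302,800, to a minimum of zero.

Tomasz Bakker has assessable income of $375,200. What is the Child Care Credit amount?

Child Care Credit: 11% of the $72,400 excess over $302,800 is $7,964; credit = $8,350 − $7,964 = $386.

$386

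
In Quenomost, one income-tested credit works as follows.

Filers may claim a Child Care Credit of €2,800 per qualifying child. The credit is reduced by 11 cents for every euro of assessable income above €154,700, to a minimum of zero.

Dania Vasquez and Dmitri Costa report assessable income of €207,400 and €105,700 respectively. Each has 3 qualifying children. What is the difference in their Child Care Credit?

€5,797

Dania (€207,400): Child Care Credit: base = 3 × €2,800 = €8,400. 11% of the €52,700 excess over €154,700 is €5,797; credit = €8,400 − €5,797 = €2,603.
Dmitri (€105,700): Child Care Credit: base = 3 × €2,800 = €8,400. €105,700 is at or below the €154,700 threshold, so the full €8,400 applies.
Difference: |€2,603 − €8,400| = €5,797.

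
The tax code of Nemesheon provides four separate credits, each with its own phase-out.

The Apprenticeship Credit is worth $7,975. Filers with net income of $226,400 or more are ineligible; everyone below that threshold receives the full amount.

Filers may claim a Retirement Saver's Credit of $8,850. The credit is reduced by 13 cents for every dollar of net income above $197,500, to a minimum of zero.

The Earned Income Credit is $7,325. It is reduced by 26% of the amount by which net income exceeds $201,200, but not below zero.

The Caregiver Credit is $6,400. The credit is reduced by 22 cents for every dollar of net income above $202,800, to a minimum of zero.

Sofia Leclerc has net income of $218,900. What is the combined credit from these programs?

$19,624

Apprenticeship Credit: $218,900 is below the $226,400 cutoff, so the full $7,975 applies.
Retirement Saver's Credit: 13% of the $21,400 excess over $197,500 is $2,782; credit = $8,850 − $2,782 = $6,068.
Earned Income Credit: 26% of the $17,700 excess over $201,200 is $4,602; credit = $7,325 − $4,602 = $2,723.
Caregiver Credit: 22% of the $16,100 excess over $202,800 is $3,542; credit = $6,400 − $3,542 = $2,858.
Total: $7,975 + $6,068 + $2,723 + $2,858 = $19,624.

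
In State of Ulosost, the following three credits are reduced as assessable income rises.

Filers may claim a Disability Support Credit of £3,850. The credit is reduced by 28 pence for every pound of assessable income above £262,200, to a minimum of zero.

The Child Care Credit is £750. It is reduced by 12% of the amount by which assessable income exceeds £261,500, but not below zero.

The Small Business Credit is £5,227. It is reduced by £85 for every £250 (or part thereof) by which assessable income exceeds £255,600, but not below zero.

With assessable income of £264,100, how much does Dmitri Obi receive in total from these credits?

£6,093

Disability Support Credit: 28% of the £1,900 excess over £262,200 is £532; credit = £3,850 − £532 = £3,318.
Child Care Credit: 12% of the £2,600 excess over £261,500 is £312; credit = £750 − £312 = £438.
Small Business Credit: income exceeds £255,600 by £8,500, which is 34 full-or-partial £250 increments; reduction = 34 × £85 = £2,890, leaving £2,337.
Total: £3,318 + £438 + £2,337 = £6,093.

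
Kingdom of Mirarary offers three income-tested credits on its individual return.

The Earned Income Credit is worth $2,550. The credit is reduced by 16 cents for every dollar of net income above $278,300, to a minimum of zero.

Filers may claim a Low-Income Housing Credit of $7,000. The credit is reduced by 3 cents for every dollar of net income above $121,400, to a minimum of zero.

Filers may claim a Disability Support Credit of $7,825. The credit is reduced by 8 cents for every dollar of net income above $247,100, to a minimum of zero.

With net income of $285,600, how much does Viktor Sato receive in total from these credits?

Earned Income Credit: 16% of the $7,300 excess over $278,300 is $1,168; credit = $2,550 − $1,168 = $1,382.
Low-Income Housing Credit: 3% of the $164,200 excess over $121,400 is $4,926; credit = $7,000 − $4,926 = $2,074.
Disability Support Credit: 8% of the $38,500 excess over $247,100 is $3,080; credit = $7,825 − $3,080 = $4,745.
Total: $1,382 + $2,074 + $4,745 = $8,201.

$8,201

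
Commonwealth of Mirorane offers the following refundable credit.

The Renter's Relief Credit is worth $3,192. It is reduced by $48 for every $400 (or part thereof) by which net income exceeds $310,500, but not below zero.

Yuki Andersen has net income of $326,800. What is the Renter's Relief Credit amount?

$1,224

Renter's Relief Credit: income exceeds $310,500 by $16,300, which is 41 full-or-partial $400 increments; reduction = 41 × $48 = $1,968, leaving $1,224.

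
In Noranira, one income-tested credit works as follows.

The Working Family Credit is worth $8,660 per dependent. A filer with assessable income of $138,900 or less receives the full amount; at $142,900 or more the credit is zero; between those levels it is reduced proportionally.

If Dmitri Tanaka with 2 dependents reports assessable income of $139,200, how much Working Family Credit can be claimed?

Working Family Credit: base = 2 × $8,660 = $17,320. $139,200 is $300 into a $4,000 phase-out range, leaving 3,700/4,000 of the credit: $17,320 × 3,700/4,000 = $16,021.

$16,021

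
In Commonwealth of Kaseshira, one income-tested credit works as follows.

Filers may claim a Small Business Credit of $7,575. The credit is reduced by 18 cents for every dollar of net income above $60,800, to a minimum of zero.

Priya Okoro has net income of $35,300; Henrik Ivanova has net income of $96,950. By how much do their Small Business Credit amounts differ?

$6,507

Priya ($35,300): Small Business Credit: $35,300 is at or below the $60,800 threshold, so the full $7,575 applies.
Henrik ($96,950): Small Business Credit: 18% of the $36,150 excess over $60,800 is $6,507; credit = $7,575 − $6,507 = $1,068.
Difference: |$7,575 − $1,068| = $6,507.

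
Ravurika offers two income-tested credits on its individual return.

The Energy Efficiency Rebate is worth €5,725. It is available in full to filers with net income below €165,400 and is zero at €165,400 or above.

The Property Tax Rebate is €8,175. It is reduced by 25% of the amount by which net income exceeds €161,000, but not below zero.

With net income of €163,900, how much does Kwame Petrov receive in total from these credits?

€13,175

Energy Efficiency Rebate: €163,900 is below the €165,400 cutoff, so the full €5,725 applies.
Property Tax Rebate: 25% of the €2,900 excess over €161,000 is €725; credit = €8,175 − €725 = €7,450.
Total: €5,725 + €7,450 = €13,175.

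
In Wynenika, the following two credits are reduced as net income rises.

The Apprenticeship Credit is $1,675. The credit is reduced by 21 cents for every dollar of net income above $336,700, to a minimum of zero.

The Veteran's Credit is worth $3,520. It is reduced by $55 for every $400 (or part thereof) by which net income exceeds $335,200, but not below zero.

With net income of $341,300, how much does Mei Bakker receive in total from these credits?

Apprenticeship Credit: 21% of the $4,600 excess over $336,700 is $966; credit = $1,675 − $966 = $709.
Veteran's Credit: income exceeds $335,200 by $6,100, which is 16 full-or-partial $400 increments; reduction = 16 × $55 = $880, leaving $2,640.
Total: $709 + $2,640 = $3,349.

$3,349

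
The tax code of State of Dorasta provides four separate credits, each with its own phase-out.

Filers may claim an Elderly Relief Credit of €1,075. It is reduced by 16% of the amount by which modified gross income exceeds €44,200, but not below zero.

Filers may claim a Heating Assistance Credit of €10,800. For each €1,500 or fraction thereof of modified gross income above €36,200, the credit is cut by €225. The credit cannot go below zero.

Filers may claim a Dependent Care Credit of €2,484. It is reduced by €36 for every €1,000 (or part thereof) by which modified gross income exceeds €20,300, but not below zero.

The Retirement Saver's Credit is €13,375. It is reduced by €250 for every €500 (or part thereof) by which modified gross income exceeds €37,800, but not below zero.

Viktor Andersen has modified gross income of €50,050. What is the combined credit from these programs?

€17,218

Elderly Relief Credit: 16% of the €5,850 excess over €44,200 is €936; credit = €1,075 − €936 = €139.
Heating Assistance Credit: income exceeds €36,200 by €13,850, which is 10 full-or-partial €1,500 increments; reduction = 10 × €225 = €2,250, leaving €8,550.
Dependent Care Credit: income exceeds €20,300 by €29,750, which is 30 full-or-partial €1,000 increments; reduction = 30 × €36 = €1,080, leaving €1,404.
Retirement Saver's Credit: income exceeds €37,800 by €12,250, which is 25 full-or-partial €500 increments; reduction = 25 × €250 = €6,250, leaving €7,125.
Total: €139 + €8,550 + €1,404 + €7,125 = €17,218.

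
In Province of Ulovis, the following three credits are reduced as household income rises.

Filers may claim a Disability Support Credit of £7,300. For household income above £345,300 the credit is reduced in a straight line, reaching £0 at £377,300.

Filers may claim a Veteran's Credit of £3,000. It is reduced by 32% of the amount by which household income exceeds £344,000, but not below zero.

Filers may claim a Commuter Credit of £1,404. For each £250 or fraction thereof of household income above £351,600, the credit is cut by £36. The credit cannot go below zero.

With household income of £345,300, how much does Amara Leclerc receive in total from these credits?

£11,288

Disability Support Credit: £345,300 is at or below the £345,300 threshold, so the full £7,300 applies.
Veteran's Credit: 32% of the £1,300 excess over £344,000 is £416; credit = £3,000 − £416 = £2,584.
Commuter Credit: £345,300 is at or below the £351,600 threshold, so the full £1,404 applies.
Total: £7,300 + £2,584 + £1,404 = £11,288.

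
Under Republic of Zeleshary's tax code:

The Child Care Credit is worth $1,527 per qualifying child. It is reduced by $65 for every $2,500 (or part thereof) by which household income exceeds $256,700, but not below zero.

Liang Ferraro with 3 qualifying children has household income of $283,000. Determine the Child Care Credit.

Child Care Credit: base = 3 × $1,527 = $4,581. income exceeds $256,700 by $26,300, which is 11 full-or-partial $2,500 increments; reduction = 11 × $65 = $715, leaving $3,866.

$3,866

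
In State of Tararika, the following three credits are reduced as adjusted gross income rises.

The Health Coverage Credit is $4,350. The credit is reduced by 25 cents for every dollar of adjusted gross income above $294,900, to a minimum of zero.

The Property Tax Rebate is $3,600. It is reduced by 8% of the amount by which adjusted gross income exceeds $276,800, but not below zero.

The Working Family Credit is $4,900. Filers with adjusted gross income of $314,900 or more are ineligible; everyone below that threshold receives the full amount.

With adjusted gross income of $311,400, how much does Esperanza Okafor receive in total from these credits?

$5,957

Health Coverage Credit: 25% of the $16,500 excess over $294,900 is $4,125; credit = $4,350 − $4,125 = $225.
Property Tax Rebate: 8% of the $34,600 excess over $276,800 is $2,768; credit = $3,600 − $2,768 = $832.
Working Family Credit: $311,400 is below the $314,900 cutoff, so the full $4,900 applies.
Total: $225 + $832 + $4,900 = $5,957.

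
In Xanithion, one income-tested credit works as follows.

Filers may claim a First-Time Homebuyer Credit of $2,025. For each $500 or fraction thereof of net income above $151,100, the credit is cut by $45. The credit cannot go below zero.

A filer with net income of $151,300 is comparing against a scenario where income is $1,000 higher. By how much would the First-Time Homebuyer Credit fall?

$90

At $151,300 — income exceeds $151,100 by $200, which is 1 full-or-partial $500 increment; reduction = 1 × $45 = $45, leaving $1,980.
At $152,300 — income exceeds $151,100 by $1,200, which is 3 full-or-partial $500 increments; reduction = 3 × $45 = $135, leaving $1,890.
Lost: $1,980 − $1,890 = $90.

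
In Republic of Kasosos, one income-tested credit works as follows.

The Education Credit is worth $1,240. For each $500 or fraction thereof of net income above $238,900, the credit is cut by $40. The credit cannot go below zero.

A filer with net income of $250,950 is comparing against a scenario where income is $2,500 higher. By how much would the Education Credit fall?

$200

At $250,950 — income exceeds $238,900 by $12,050, which is 25 full-or-partial $500 increments; reduction = 25 × $40 = $1,000, leaving $240.
At $253,450 — income exceeds $238,900 by $14,550, which is 30 full-or-partial $500 increments; reduction = 30 × $40 = $1,200, leaving $40.
Lost: $240 − $40 = $200.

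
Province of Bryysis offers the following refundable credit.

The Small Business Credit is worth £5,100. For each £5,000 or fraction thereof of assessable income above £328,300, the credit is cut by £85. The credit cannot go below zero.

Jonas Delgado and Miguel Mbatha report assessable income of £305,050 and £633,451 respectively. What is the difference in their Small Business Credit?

Jonas (£305,050): Small Business Credit: £305,050 is at or below the £328,300 threshold, so the full £5,100 applies.
Miguel (£633,451): Small Business Credit: income exceeds £328,300 by £305,151 → 62 increments × £85 = £5,270 ≥ base, so the credit is £0.
Difference: |£5,100 − £0| = £5,100.

£5,100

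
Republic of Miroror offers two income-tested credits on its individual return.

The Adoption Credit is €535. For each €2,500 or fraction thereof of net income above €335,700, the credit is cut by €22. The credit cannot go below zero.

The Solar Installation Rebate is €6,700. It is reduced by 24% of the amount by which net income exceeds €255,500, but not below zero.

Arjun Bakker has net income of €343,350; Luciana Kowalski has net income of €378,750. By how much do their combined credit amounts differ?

€308

Arjun (€343,350): Adoption Credit: income exceeds €335,700 by €7,650, which is 4 full-or-partial €2,500 increments; reduction = 4 × €22 = €88, leaving €447. Solar Installation Rebate: 24% of the €87,850 excess over €255,500 is €21,084 ≥ base, so the credit is €0. total €447 + €0 = €447
Luciana (€378,750): Adoption Credit: income exceeds €335,700 by €43,050, which is 18 full-or-partial €2,500 increments; reduction = 18 × €22 = €396, leaving €139. Solar Installation Rebate: 24% of the €123,250 excess over €255,500 is €29,580 ≥ base, so the credit is €0. total €139 + €0 = €139
Difference: |€447 − €139| = €308.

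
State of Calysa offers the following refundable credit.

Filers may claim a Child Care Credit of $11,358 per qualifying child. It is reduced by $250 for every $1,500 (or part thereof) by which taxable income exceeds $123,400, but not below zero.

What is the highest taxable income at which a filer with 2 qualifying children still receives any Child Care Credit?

Full credit = 2 × $11,358 = $22,716.
After 90 increments the reduction is 90 × $250 = $22,500, leaving $216; one more increment wipes it out. Increment 90 ends at excess 90 × $1,500 = $135,000, so the highest qualifying income is $123,400 + $135,000 = $258,400.

$258,400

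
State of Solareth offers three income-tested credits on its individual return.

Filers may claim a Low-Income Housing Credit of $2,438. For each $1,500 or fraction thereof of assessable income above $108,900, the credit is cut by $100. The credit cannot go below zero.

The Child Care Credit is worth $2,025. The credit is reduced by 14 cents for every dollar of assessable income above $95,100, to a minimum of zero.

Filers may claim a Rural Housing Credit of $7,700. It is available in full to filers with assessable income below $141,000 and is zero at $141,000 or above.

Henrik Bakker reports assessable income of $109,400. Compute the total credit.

$10,061

Low-Income Housing Credit: income exceeds $108,900 by $500, which is 1 full-or-partial $1,500 increment; reduction = 1 × $100 = $100, leaving $2,338.
Child Care Credit: 14% of the $14,300 excess over $95,100 is $2,002; credit = $2,025 − $2,002 = $23.
Rural Housing Credit: $109,400 is below the $141,000 cutoff, so the full $7,700 applies.
Total: $2,338 + $23 + $7,700 = $10,061.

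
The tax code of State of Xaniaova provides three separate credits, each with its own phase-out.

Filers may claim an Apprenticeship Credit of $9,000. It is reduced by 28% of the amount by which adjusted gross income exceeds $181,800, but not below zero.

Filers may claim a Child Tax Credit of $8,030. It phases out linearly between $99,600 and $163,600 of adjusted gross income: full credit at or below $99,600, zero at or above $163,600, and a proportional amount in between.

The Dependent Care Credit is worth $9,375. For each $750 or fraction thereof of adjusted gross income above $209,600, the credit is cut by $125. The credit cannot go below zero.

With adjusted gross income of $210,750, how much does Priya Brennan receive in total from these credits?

Apprenticeship Credit: 28% of the $28,950 excess over $181,800 is $8,106; credit = $9,000 − $8,106 = $894.
Child Tax Credit: $210,750 is at or above $163,600, so the credit is $0.
Dependent Care Credit: income exceeds $209,600 by $1,150, which is 2 full-or-partial $750 increments; reduction = 2 × $125 = $250, leaving $9,125.
Total: $894 + $0 + $9,125 = $10,019.

$10,019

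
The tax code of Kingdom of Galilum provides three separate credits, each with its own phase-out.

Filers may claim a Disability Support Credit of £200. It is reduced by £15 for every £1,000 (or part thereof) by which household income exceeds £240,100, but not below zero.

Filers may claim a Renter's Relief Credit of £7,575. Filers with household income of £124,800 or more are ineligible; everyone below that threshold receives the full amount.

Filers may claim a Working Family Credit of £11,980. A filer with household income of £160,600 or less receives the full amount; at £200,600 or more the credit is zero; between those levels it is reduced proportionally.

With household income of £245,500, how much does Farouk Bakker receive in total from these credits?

£110

Disability Support Credit: income exceeds £240,100 by £5,400, which is 6 full-or-partial £1,000 increments; reduction = 6 × £15 = £90, leaving £110.
Renter's Relief Credit: £245,500 meets or exceeds the £124,800 cutoff, so the credit is £0.
Working Family Credit: £245,500 is at or above £200,600, so the credit is £0.
Total: £110 + £0 + £0 = £110.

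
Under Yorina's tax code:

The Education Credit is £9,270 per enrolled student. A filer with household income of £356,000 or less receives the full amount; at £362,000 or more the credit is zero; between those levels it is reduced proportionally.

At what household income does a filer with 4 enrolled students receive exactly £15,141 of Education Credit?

Full credit = 4 × £9,270 = £37,080.
£15,141 is 15,141/37,080 of the full £37,080, so 21,939/37,080 of the £6,000 range has been used: income = £356,000 + £6,000 × 21,939/37,080 = £359,550.

£359,550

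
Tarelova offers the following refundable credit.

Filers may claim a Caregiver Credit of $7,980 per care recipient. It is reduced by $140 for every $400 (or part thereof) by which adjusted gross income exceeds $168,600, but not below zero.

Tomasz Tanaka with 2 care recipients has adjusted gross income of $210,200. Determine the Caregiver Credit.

Caregiver Credit: base = 2 × $7,980 = $15,960. income exceeds $168,600 by $41,600, which is 104 full-or-partial $400 increments; reduction = 104 × $140 = $14,560, leaving $1,400.

$1,400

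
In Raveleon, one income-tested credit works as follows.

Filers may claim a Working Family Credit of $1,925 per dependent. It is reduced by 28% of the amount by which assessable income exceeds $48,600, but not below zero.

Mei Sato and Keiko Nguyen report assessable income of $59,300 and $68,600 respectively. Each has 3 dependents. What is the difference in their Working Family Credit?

$2,604

Mei ($59,300): Working Family Credit: base = 3 × $1,925 = $5,775. 28% of the $10,700 excess over $48,600 is $2,996; credit = $5,775 − $2,996 = $2,779.
Keiko ($68,600): Working Family Credit: base = 3 × $1,925 = $5,775. 28% of the $20,000 excess over $48,600 is $5,600; credit = $5,775 − $5,600 = $175.
Difference: |$2,779 − $175| = $2,604.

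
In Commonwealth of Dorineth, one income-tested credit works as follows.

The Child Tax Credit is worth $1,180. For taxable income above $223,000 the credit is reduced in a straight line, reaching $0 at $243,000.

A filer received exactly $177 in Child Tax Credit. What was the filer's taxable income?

$240,000

$177 is 177/1,180 of the full $1,180, so 1,003/1,180 of the $20,000 range has been used: income = $223,000 + $20,000 × 1,003/1,180 = $240,000.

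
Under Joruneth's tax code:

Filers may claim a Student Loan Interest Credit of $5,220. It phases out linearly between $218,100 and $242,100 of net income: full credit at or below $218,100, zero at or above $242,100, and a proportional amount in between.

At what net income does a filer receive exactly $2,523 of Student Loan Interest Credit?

$2,523 is 2,523/5,220 of the full $5,220, so 2,697/5,220 of the $24,000 range has been used: income = $218,100 + $24,000 × 2,697/5,220 = $230,500.

$230,500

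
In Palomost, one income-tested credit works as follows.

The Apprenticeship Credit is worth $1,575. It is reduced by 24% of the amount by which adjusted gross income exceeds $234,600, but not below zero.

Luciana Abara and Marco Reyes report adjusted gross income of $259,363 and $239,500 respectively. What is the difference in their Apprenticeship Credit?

$399

Luciana ($259,363): Apprenticeship Credit: 24% of the $24,763 excess over $234,600 is $5,943.12 ≥ base, so the credit is $0.
Marco ($239,500): Apprenticeship Credit: 24% of the $4,900 excess over $234,600 is $1,176; credit = $1,575 − $1,176 = $399.
Difference: |$0 − $399| = $399.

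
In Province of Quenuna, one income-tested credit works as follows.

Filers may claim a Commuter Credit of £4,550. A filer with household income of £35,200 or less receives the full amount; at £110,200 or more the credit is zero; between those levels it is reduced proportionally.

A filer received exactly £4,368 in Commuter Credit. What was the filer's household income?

£38,200

£4,368 is 4,368/4,550 of the full £4,550, so 182/4,550 of the £75,000 range has been used: income = £35,200 + £75,000 × 182/4,550 = £38,200.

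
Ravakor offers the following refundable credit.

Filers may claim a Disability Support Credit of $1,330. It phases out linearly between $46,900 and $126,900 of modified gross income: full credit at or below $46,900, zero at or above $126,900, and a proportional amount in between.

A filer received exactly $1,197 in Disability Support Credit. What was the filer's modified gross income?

$54,900

$1,197 is 1,197/1,330 of the full $1,330, so 133/1,330 of the $80,000 range has been used: income = $46,900 + $80,000 × 133/1,330 = $54,900.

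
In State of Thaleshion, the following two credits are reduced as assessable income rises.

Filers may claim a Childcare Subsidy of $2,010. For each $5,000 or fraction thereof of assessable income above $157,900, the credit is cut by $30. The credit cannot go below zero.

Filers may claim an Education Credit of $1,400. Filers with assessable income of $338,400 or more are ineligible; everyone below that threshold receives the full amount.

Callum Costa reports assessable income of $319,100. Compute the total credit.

Childcare Subsidy: income exceeds $157,900 by $161,200, which is 33 full-or-partial $5,000 increments; reduction = 33 × $30 = $990, leaving $1,020.
Education Credit: $319,100 is below the $338,400 cutoff, so the full $1,400 applies.
Total: $1,020 + $1,400 = $2,420.

$2,420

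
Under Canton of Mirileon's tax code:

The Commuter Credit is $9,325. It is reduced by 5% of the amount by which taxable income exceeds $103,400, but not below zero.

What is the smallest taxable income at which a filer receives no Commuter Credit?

The credit falls by 5% of each dollar above $103,400, so it reaches zero when the excess is $9,325 / 5% = $186,500: income = $103,400 + $186,500 = $289,900.

$289,900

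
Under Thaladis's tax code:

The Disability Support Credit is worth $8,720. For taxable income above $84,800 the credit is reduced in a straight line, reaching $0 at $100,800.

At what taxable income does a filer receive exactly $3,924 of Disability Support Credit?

$93,600

$3,924 is 3,924/8,720 of the full $8,720, so 4,796/8,720 of the $16,000 range has been used: income = $84,800 + $16,000 × 4,796/8,720 = $93,600.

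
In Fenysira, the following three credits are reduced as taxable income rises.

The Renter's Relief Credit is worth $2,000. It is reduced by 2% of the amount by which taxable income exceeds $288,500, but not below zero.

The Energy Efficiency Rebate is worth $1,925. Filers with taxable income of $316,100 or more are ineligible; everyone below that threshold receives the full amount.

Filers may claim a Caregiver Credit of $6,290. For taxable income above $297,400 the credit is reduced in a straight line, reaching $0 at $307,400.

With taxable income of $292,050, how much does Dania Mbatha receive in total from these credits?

Renter's Relief Credit: 2% of the $3,550 excess over $288,500 is $71; credit = $2,000 − $71 = $1,929.
Energy Efficiency Rebate: $292,050 is below the $316,100 cutoff, so the full $1,925 applies.
Caregiver Credit: $292,050 is at or below the $297,400 threshold, so the full $6,290 applies.
Total: $1,929 + $1,925 + $6,290 = $10,144.

$10,144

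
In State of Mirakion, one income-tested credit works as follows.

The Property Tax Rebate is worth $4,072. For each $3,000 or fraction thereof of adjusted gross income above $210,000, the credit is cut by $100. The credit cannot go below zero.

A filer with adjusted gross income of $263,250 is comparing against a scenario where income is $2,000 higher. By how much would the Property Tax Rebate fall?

$100

At $263,250 — income exceeds $210,000 by $53,250, which is 18 full-or-partial $3,000 increments; reduction = 18 × $100 = $1,800, leaving $2,272.
At $265,250 — income exceeds $210,000 by $55,250, which is 19 full-or-partial $3,000 increments; reduction = 19 × $100 = $1,900, leaving $2,172.
Lost: $2,272 − $2,172 = $100.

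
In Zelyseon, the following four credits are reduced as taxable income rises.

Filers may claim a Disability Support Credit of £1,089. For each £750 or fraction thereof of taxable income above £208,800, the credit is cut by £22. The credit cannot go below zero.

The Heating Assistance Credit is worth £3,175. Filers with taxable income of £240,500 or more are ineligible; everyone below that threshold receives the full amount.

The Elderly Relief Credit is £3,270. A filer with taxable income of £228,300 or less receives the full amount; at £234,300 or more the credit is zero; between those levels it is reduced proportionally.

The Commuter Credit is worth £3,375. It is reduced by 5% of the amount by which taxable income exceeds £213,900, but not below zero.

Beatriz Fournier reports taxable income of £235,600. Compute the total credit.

Disability Support Credit: income exceeds £208,800 by £26,800, which is 36 full-or-partial £750 increments; reduction = 36 × £22 = £792, leaving £297.
Heating Assistance Credit: £235,600 is below the £240,500 cutoff, so the full £3,175 applies.
Elderly Relief Credit: £235,600 is at or above £234,300, so the credit is £0.
Commuter Credit: 5% of the £21,700 excess over £213,900 is £1,085; credit = £3,375 − £1,085 = £2,290.
Total: £297 + £3,175 + £0 + £2,290 = £5,762.

£5,762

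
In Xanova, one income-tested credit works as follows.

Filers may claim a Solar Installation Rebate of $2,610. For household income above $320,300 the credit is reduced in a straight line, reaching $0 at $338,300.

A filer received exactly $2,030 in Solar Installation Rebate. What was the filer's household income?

$324,300

$2,030 is 2,030/2,610 of the full $2,610, so 580/2,610 of the $18,000 range has been used: income = $320,300 + $18,000 × 580/2,610 = $324,300.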